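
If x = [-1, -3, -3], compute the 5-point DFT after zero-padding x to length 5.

Original 3-point DFT: [-7, 2, 2]
Zero-padded 5-point DFT provides frequency interpolation.

DFT_5([x, 0, ...]) = [-7, 0.5000+4.6165i, 0.5000-1.0898i, 0.5000+1.0898i, 0.5000-4.6165i]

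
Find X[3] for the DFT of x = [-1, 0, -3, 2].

X[3] = Σ(n=0 to 3) x[n] · ω_4^(3n) where ω_4 = e^(-2πi/4)
= (-1)·ω_4^0 + (0)·ω_4^3 + (-3)·ω_4^6 + (2)·ω_4^9

X[3] = 2-2i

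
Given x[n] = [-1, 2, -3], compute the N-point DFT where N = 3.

X[k] = Σ(n=0 to 2) x[n] · ω_3^(nk)
where ω_3 = e^(-2πi/3)

Computing each X[k]:
X[0] = -2
X[1] = -0.5000-4.3301i
X[2] = -0.5000+4.3301i

X = [-2, -0.5000-4.3301i, -0.5000+4.3301i]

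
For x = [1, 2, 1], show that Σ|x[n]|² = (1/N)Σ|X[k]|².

Time domain:
Σ|x[n]|² = |1|² + |2|² + |1|² = 6.0000

Frequency domain:
(1/3)Σ|X[k]|² = (1/3)(|4|² + |-0.5000-0.8660i|² + |-0.5000+0.8660i|²) = (1/3)·18.0000 = 6.0000

Both sides agree, confirming Parseval's theorem.

Σ|x[n]|² = (1/N)Σ|X[k]|² = 6.0000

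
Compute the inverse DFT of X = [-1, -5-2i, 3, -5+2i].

x[n] = (1/4) Σ(k=0 to 3) X[k] · e^(2πikn/4)

Computing each x[n]:
x[0] = -2
x[1] = 0
x[2] = 3
x[3] = -2

x = [-2, 0, 3, -2]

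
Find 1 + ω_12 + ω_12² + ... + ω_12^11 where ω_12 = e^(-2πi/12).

Sum of all nth roots of unity equals 0 for n > 1 (geometric series with r ≠ 1).

0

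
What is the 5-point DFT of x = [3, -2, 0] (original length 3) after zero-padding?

Original 3-point DFT: [1, 4.0000+1.7321i, 4.0000-1.7321i]
Zero-padded 5-point DFT provides frequency interpolation.

DFT_5([x, 0, ...]) = [1, 2.3820+1.9021i, 4.6180+1.1756i, 4.6180-1.1756i, 2.3820-1.9021i]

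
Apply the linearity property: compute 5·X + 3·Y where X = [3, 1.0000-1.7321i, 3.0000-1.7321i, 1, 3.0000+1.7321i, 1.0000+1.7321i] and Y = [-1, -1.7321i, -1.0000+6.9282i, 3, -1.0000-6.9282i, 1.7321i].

By linearity: DFT(5x + 3y) = 5·DFT(x) + 3·DFT(y)
= 5·[3, 1.0000-1.7321i, 3.0000-1.7321i, 1, 3.0000+1.7321i, 1.0000+1.7321i] + 3·[-1, -1.7321i, -1.0000+6.9282i, 3, -1.0000-6.9282i, 1.7321i]

Computing element-wise:
Z[0] = 5·(3) + 3·(-1) = 12
Z[1] = 5·(1.0000-1.7321i) + 3·(-1.7321i) = 5.0000-13.8568i
Z[2] = 5·(3.0000-1.7321i) + 3·(-1.0000+6.9282i) = 12.0000+12.1241i
Z[3] = 5·(1) + 3·(3) = 14
Z[4] = 5·(3.0000+1.7321i) + 3·(-1.0000-6.9282i) = 12.0000-12.1241i
Z[5] = 5·(1.0000+1.7321i) + 3·(1.7321i) = 5.0000+13.8568i

DFT(5x + 3y) = 5·X + 3·Y = [12, 5.0000-13.8568i, 12.0000+12.1241i, 14, 12.0000-12.1241i, 5.0000+13.8568i]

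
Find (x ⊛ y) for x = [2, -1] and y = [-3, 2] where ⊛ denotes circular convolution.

(x ⊛ y)[n] = Σ(m=0 to 1) x[m] · y[(n-m) mod 2]

Computing each output sample:
(x ⊛ y)[0] = -8
(x ⊛ y)[1] = 7

x ⊛ y = [-8, 7]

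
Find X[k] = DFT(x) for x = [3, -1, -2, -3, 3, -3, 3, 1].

X[k] = Σ(n=0 to 7) x[n] · ω_8^(nk)
where ω_8 = e^(-2πi/8)

Computing each X[k]:
X[0] = 1
X[1] = 4.2426+6.4142i
X[2] = 5+2i
X[3] = -4.2426-3.5858i
X[4] = 13
X[5] = -4.2426+3.5858i
X[6] = 5-2i
X[7] = 4.2426-6.4142i

X = [1, 4.2426+6.4142i, 5+2i, -4.2426-3.5858i, 13, -4.2426+3.5858i, 5-2i, 4.2426-6.4142i]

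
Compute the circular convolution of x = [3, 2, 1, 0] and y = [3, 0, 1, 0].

(x ⊛ y)[n] = Σ(m=0 to 3) x[m] · y[(n-m) mod 4]

Computing each output sample:
(x ⊛ y)[0] = 10
(x ⊛ y)[1] = 6
(x ⊛ y)[2] = 6
(x ⊛ y)[3] = 2

x ⊛ y = [10, 6, 6, 2]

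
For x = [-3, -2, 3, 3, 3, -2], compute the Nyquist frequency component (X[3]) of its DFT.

X[3] = Σ(n=0 to 5) x[n] · ω_6^(3n) where ω_6 = e^(-2πi/6)
= (-3)·ω_6^0 + (-2)·ω_6^3 + (3)·ω_6^6 + (3)·ω_6^9 + (3)·ω_6^12 + (-2)·ω_6^15

X[3] = 4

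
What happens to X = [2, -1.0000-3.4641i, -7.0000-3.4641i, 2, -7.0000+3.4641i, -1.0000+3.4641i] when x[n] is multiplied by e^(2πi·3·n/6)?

Modulation property: DFT(ω_6^(-3n)·x[n]) = X[(k-3) mod 6], so circularly shift X by 3 positions.

X[k-3] = [2, -7.0000+3.4641i, -1.0000+3.4641i, 2, -1.0000-3.4641i, -7.0000-3.4641i]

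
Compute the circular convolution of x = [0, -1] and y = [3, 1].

(x ⊛ y)[n] = Σ(m=0 to 1) x[m] · y[(n-m) mod 2]

Computing each output sample:
(x ⊛ y)[0] = -1
(x ⊛ y)[1] = -3

x ⊛ y = [-1, -3]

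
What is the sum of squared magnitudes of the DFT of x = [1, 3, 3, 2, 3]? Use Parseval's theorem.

Parseval: Σ|x[n]|² = (1/N)Σ|X[k]|², so Σ|X[k]|² = N·Σ|x[n]|² = 5·32.0000

Σ|X[k]|² = N·Σ|x[n]|² = 5·32.0000 = 160.0000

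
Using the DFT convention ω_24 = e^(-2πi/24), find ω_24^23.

ω_24^23 = e^(-2πi·23/24)
= cos(-2π·23/24) + i·sin(-2π·23/24)
= cos(-46π/24) + i·sin(-46π/24)

ω_24^23 = cos(-46π/24) + i·sin(-46π/24) = 0.9659+0.2588i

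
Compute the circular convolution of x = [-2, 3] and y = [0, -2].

(x ⊛ y)[n] = Σ(m=0 to 1) x[m] · y[(n-m) mod 2]

Computing each output sample:
(x ⊛ y)[0] = -6
(x ⊛ y)[1] = 4

x ⊛ y = [-6, 4]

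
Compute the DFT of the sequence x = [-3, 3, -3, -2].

X[k] = Σ(n=0 to 3) x[n] · ω_4^(nk)
where ω_4 = e^(-2πi/4)

Computing each X[k]:
X[0] = -5
X[1] = -5i
X[2] = -7
X[3] = 5i

X = [-5, -5i, -7, 5i]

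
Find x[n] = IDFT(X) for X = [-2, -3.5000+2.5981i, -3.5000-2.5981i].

x[n] = (1/3) Σ(k=0 to 2) X[k] · e^(2πikn/3)

Computing each x[n]:
x[0] = -3
x[1] = -1
x[2] = 2

x = [-3, -1, 2]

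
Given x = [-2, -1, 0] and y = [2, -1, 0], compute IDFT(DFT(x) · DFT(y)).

(x ⊛ y)[n] = Σ(m=0 to 2) x[m] · y[(n-m) mod 3]

Computing each output sample:
(x ⊛ y)[0] = -4
(x ⊛ y)[1] = 0
(x ⊛ y)[2] = 1

x ⊛ y = [-4, 0, 1]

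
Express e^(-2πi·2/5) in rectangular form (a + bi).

ω_5^2 = e^(-2πi·2/5)
= cos(-2π·2/5) + i·sin(-2π·2/5)
= cos(-4π/5) + i·sin(-4π/5)

ω_5^2 = cos(-4π/5) + i·sin(-4π/5) = -0.8090-0.5878i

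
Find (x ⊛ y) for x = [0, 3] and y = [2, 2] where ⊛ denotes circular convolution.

(x ⊛ y)[n] = Σ(m=0 to 1) x[m] · y[(n-m) mod 2]

Computing each output sample:
(x ⊛ y)[0] = 6
(x ⊛ y)[1] = 6

x ⊛ y = [6, 6]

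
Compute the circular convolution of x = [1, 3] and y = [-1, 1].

(x ⊛ y)[n] = Σ(m=0 to 1) x[m] · y[(n-m) mod 2]

Computing each output sample:
(x ⊛ y)[0] = 2
(x ⊛ y)[1] = -2

x ⊛ y = [2, -2]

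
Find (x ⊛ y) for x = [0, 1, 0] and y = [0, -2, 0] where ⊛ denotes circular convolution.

(x ⊛ y)[n] = Σ(m=0 to 2) x[m] · y[(n-m) mod 3]

Computing each output sample:
(x ⊛ y)[0] = 0
(x ⊛ y)[1] = 0
(x ⊛ y)[2] = -2

x ⊛ y = [0, 0, -2]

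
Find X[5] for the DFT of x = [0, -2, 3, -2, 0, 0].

X[5] = Σ(n=0 to 5) x[n] · ω_6^(5n) where ω_6 = e^(-2πi/6)
= (0)·ω_6^0 + (-2)·ω_6^5 + (3)·ω_6^10 + (-2)·ω_6^15 + (0)·ω_6^20 + (0)·ω_6^25

X[5] = -0.5000+0.8660i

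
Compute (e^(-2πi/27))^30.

Since ω_27^27 = 1, powers reduce modulo 27.
30 mod 27 = 3
So ω_27^30 = ω_27^3 = e^(-2πi·3/27)

ω_27^30 = ω_27^3 = 0.7660-0.6428i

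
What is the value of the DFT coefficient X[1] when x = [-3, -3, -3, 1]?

X[1] = Σ(n=0 to 3) x[n] · ω_4^(1n) where ω_4 = e^(-2πi/4)
= (-3)·ω_4^0 + (-3)·ω_4^1 + (-3)·ω_4^2 + (1)·ω_4^3

X[1] = 4i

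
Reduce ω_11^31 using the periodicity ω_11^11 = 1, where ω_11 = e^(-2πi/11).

Since ω_11^11 = 1, powers reduce modulo 11.
31 mod 11 = 9
So ω_11^31 = ω_11^9 = e^(-2πi·9/11)

ω_11^31 = ω_11^9 = 0.4154+0.9096i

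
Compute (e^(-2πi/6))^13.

Since ω_6^6 = 1, powers reduce modulo 6.
13 mod 6 = 1
So ω_6^13 = ω_6^1 = e^(-2πi·1/6)

ω_6^13 = ω_6^1 = 0.5000-0.8660i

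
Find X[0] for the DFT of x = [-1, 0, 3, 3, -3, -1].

X[0] = Σ(n=0 to 5) x[n] · ω_6^0 = Σ x[n]
= (-1) + (0) + (3) + (3) + (-3) + (-1)

X[0] = 1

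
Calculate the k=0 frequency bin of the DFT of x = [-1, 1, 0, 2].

X[0] = Σ(n=0 to 3) x[n] · ω_4^0 = Σ x[n]
= (-1) + (1) + (0) + (2)

X[0] = 2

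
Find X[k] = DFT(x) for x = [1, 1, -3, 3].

X[k] = Σ(n=0 to 3) x[n] · ω_4^(nk)
where ω_4 = e^(-2πi/4)

Computing each X[k]:
X[0] = 2
X[1] = 4+2i
X[2] = -6
X[3] = 4-2i

X = [2, 4+2i, -6, 4-2i]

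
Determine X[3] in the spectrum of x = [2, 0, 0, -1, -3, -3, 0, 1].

X[3] = Σ(n=0 to 7) x[n] · ω_8^(3n) where ω_8 = e^(-2πi/8)
= (2)·ω_8^0 + (0)·ω_8^3 + (0)·ω_8^6 + (-1)·ω_8^9 + (-3)·ω_8^12 + (-3)·ω_8^15 + (0)·ω_8^18 + (1)·ω_8^21

X[3] = 1.4645-0.7071i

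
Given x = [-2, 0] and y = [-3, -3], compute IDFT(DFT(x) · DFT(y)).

(x ⊛ y)[n] = Σ(m=0 to 1) x[m] · y[(n-m) mod 2]

Computing each output sample:
(x ⊛ y)[0] = 6
(x ⊛ y)[1] = 6

x ⊛ y = [6, 6]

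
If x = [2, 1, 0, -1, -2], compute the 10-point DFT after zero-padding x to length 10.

Original 5-point DFT: [0, 2.5000-3.4410i, 2.5000-0.8123i, 2.5000+0.8123i, 2.5000+3.4410i]
Zero-padded 10-point DFT provides frequency interpolation.

DFT_10([x, 0, ...]) = [0, 4.7361+1.5388i, 2.5000-3.4410i, 0.2639+0.3633i, 2.5000-0.8123i, 0, 2.5000+0.8123i, 0.2639-0.3633i, 2.5000+3.4410i, 4.7361-1.5388i]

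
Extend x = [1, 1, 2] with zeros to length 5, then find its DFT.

Original 3-point DFT: [4, -0.5000+0.8660i, -0.5000-0.8660i]
Zero-padded 5-point DFT provides frequency interpolation.

DFT_5([x, 0, ...]) = [4, -0.3090-2.1266i, 0.8090+1.3143i, 0.8090-1.3143i, -0.3090+2.1266i]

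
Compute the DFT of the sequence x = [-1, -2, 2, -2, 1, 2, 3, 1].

X[k] = Σ(n=0 to 7) x[n] · ω_8^(nk)
where ω_8 = e^(-2πi/8)

Computing each X[k]:
X[0] = 4
X[1] = -2.7071+5.9497i
X[2] = -5-1i
X[3] = -1.2929+3.9497i
X[4] = 6
X[5] = -1.2929-3.9497i
X[6] = -5+1i
X[7] = -2.7071-5.9497i

X = [4, -2.7071+5.9497i, -5-1i, -1.2929+3.9497i, 6, -1.2929-3.9497i, -5+1i, -2.7071-5.9497i]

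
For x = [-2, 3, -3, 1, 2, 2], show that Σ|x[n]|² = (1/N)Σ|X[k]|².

Time domain:
Σ|x[n]|² = |-2|² + |3|² + |-3|² + |1|² + |2|² + |2|² = 31.0000

Frequency domain:
(1/6)Σ|X[k]|² = (1/6)(|3|² + |3.4641i|² + |-3.0000-5.1962i|² + |-9|² + |-3.0000+5.1962i|² + |-3.4641i|²) = (1/6)·186.0000 = 31.0000

Both sides agree, confirming Parseval's theorem.

Σ|x[n]|² = (1/N)Σ|X[k]|² = 31.0000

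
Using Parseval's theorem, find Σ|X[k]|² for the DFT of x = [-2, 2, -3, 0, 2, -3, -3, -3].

Parseval: Σ|x[n]|² = (1/N)Σ|X[k]|², so Σ|X[k]|² = N·Σ|x[n]|² = 8·48.0000

Σ|X[k]|² = N·Σ|x[n]|² = 8·48.0000 = 384.0000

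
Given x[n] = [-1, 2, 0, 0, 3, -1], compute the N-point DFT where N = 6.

X[k] = Σ(n=0 to 5) x[n] · ω_6^(nk)
where ω_6 = e^(-2πi/6)

Computing each X[k]:
X[0] = 3
X[1] = -2
X[2] = -3.0000-5.1962i
X[3] = 1
X[4] = -3.0000+5.1962i
X[5] = -2

X = [3, -2, -3.0000-5.1962i, 1, -3.0000+5.1962i, -2]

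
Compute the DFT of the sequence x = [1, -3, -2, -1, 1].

X[k] = Σ(n=0 to 4) x[n] · ω_5^(nk)
where ω_5 = e^(-2πi/5)

Computing each X[k]:
X[0] = -4
X[1] = 2.8090+4.3920i
X[2] = 1.6910+1.4001i
X[3] = 1.6910-1.4001i
X[4] = 2.8090-4.3920i

X = [-4, 2.8090+4.3920i, 1.6910+1.4001i, 1.6910-1.4001i, 2.8090-4.3920i]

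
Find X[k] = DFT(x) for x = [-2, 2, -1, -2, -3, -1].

X[k] = Σ(n=0 to 5) x[n] · ω_6^(nk)
where ω_6 = e^(-2πi/6)

Computing each X[k]:
X[0] = -7
X[1] = 2.5000-4.3301i
X[2] = -2.5000-0.8660i
X[3] = -5
X[4] = -2.5000+0.8660i
X[5] = 2.5000+4.3301i

X = [-7, 2.5000-4.3301i, -2.5000-0.8660i, -5, -2.5000+0.8660i, 2.5000+4.3301i]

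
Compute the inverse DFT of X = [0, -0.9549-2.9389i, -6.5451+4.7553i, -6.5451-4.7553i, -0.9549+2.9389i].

x[n] = (1/5) Σ(k=0 to 4) X[k] · e^(2πikn/5)

Computing each x[n]:
x[0] = -3
x[1] = 2
x[2] = 2
x[3] = -3
x[4] = 2

x = [-3, 2, 2, -3, 2]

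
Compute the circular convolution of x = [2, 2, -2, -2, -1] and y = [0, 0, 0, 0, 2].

(x ⊛ y)[n] = Σ(m=0 to 4) x[m] · y[(n-m) mod 5]

Computing each output sample:
(x ⊛ y)[0] = 4
(x ⊛ y)[1] = -4
(x ⊛ y)[2] = -4
(x ⊛ y)[3] = -2
(x ⊛ y)[4] = 4

x ⊛ y = [4, -4, -4, -2, 4]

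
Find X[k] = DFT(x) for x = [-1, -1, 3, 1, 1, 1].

X[k] = Σ(n=0 to 5) x[n] · ω_6^(nk)
where ω_6 = e^(-2πi/6)

Computing each X[k]:
X[0] = 4
X[1] = -4
X[2] = -2.0000+3.4641i
X[3] = 2
X[4] = -2.0000-3.4641i
X[5] = -4

X = [4, -4, -2.0000+3.4641i, 2, -2.0000-3.4641i, -4]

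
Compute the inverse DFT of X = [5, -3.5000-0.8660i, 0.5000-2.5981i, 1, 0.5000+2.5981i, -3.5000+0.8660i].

x[n] = (1/6) Σ(k=0 to 5) X[k] · e^(2πikn/6)

Computing each x[n]:
x[0] = 0
x[1] = 1
x[2] = 1
x[3] = 2
x[4] = 2
x[5] = -1

x = [0, 1, 1, 2, 2, -1]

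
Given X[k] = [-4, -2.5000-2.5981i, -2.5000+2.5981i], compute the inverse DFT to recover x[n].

x[n] = (1/3) Σ(k=0 to 2) X[k] · e^(2πikn/3)

Computing each x[n]:
x[0] = -3
x[1] = 1
x[2] = -2

x = [-3, 1, -2]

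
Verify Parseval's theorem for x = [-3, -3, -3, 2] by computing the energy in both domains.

Time domain:
Σ|x[n]|² = |-3|² + |-3|² + |-3|² + |2|² = 31.0000

Frequency domain:
(1/4)Σ|X[k]|² = (1/4)(|-7|² + |5i|² + |-5|² + |-5i|²) = (1/4)·124.0000 = 31.0000

Both sides agree, confirming Parseval's theorem.

Σ|x[n]|² = (1/N)Σ|X[k]|² = 31.0000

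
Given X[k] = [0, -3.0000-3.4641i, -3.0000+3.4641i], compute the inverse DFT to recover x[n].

x[n] = (1/3) Σ(k=0 to 2) X[k] · e^(2πikn/3)

Computing each x[n]:
x[0] = -2
x[1] = 3
x[2] = -1

x = [-2, 3, -1]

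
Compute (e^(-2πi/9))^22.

Since ω_9^9 = 1, powers reduce modulo 9.
22 mod 9 = 4
So ω_9^22 = ω_9^4 = e^(-2πi·4/9)

ω_9^22 = ω_9^4 = -0.9397-0.3420i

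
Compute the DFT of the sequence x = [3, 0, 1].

X[k] = Σ(n=0 to 2) x[n] · ω_3^(nk)
where ω_3 = e^(-2πi/3)

Computing each X[k]:
X[0] = 4
X[1] = 2.5000+0.8660i
X[2] = 2.5000-0.8660i

X = [4, 2.5000+0.8660i, 2.5000-0.8660i]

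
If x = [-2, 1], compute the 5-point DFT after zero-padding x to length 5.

Original 2-point DFT: [-1, -3]
Zero-padded 5-point DFT provides frequency interpolation.

DFT_5([x, 0, ...]) = [-1, -1.6910-0.9511i, -2.8090-0.5878i, -2.8090+0.5878i, -1.6910+0.9511i]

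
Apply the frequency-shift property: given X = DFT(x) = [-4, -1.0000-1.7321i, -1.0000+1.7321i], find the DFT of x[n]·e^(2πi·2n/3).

Modulation property: DFT(ω_3^(-2n)·x[n]) = X[(k-2) mod 3], so circularly shift X by 2 positions.

X[k-2] = [-1.0000-1.7321i, -1.0000+1.7321i, -4]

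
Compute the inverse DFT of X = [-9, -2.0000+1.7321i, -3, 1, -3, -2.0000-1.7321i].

x[n] = (1/6) Σ(k=0 to 5) X[k] · e^(2πikn/6)

Computing each x[n]:
x[0] = -3
x[1] = -2
x[2] = -1
x[3] = -2
x[4] = 0
x[5] = -1

x = [-3, -2, -1, -2, 0, -1]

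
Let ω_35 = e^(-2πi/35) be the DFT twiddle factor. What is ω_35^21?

ω_35^21 = e^(-2πi·21/35)
= cos(-2π·21/35) + i·sin(-2π·21/35)
= cos(-42π/35) + i·sin(-42π/35)

ω_35^21 = cos(-42π/35) + i·sin(-42π/35) = -0.8090+0.5878i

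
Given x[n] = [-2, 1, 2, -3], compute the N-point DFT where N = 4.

X[k] = Σ(n=0 to 3) x[n] · ω_4^(nk)
where ω_4 = e^(-2πi/4)

Computing each X[k]:
X[0] = -2
X[1] = -4-4i
X[2] = 2
X[3] = -4+4i

X = [-2, -4-4i, 2, -4+4i]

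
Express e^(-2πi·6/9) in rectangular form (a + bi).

ω_9^6 = e^(-2πi·6/9)
= cos(-2π·6/9) + i·sin(-2π·6/9)
= cos(-12π/9) + i·sin(-12π/9)

ω_9^6 = cos(-12π/9) + i·sin(-12π/9) = -0.5000+0.8660i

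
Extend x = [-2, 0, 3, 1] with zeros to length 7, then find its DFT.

Original 4-point DFT: [2, -5+1i, 0, -5-1i]
Zero-padded 7-point DFT provides frequency interpolation.

DFT_7([x, 0, ...]) = [2, -3.5685-3.3587i, -4.0794+2.0835i, -0.3521+1.3706i, -0.3521-1.3706i, -4.0794-2.0835i, -3.5685+3.3587i]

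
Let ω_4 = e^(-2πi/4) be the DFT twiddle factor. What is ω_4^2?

ω_4^2 = e^(-2πi·2/4)
= cos(-2π·2/4) + i·sin(-2π·2/4)
= cos(-4π/4) + i·sin(-4π/4)

ω_4^2 = cos(-4π/4) + i·sin(-4π/4) = -1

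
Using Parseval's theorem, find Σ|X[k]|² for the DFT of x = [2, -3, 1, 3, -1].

Parseval: Σ|x[n]|² = (1/N)Σ|X[k]|², so Σ|X[k]|² = N·Σ|x[n]|² = 5·24.0000

Σ|X[k]|² = N·Σ|x[n]|² = 5·24.0000 = 120.0000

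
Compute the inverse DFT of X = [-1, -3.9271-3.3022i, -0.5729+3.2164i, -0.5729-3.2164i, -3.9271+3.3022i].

x[n] = (1/5) Σ(k=0 to 4) X[k] · e^(2πikn/5)

Computing each x[n]:
x[0] = -2
x[1] = 0
x[2] = 3
x[3] = -1
x[4] = -1

x = [-2, 0, 3, -1, -1]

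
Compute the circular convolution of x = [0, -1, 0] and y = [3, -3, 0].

(x ⊛ y)[n] = Σ(m=0 to 2) x[m] · y[(n-m) mod 3]

Computing each output sample:
(x ⊛ y)[0] = 0
(x ⊛ y)[1] = -3
(x ⊛ y)[2] = 3

x ⊛ y = [0, -3, 3]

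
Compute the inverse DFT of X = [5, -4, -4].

x[n] = (1/3) Σ(k=0 to 2) X[k] · e^(2πikn/3)

Computing each x[n]:
x[0] = -1
x[1] = 3
x[2] = 3

x = [-1, 3, 3]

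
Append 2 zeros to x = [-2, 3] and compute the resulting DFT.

Original 2-point DFT: [1, -5]
Zero-padded 4-point DFT provides frequency interpolation.

DFT_4([x, 0, ...]) = [1, -2-3i, -5, -2+3i]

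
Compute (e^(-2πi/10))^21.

Since ω_10^10 = 1, powers reduce modulo 10.
21 mod 10 = 1
So ω_10^21 = ω_10^1 = e^(-2πi·1/10)

ω_10^21 = ω_10^1 = 0.8090-0.5878i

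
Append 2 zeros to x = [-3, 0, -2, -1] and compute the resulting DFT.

Original 4-point DFT: [-6, -1-1i, -4, -1+1i]
Zero-padded 6-point DFT provides frequency interpolation.

DFT_6([x, 0, ...]) = [-6, -1.0000+1.7321i, -3.0000-1.7321i, -4, -3.0000+1.7321i, -1.0000-1.7321i]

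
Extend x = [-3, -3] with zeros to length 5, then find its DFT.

Original 2-point DFT: [-6, 0]
Zero-padded 5-point DFT provides frequency interpolation.

DFT_5([x, 0, ...]) = [-6, -3.9271+2.8532i, -0.5729+1.7634i, -0.5729-1.7634i, -3.9271-2.8532i]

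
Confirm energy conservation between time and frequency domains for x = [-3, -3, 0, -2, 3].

Time domain:
Σ|x[n]|² = |-3|² + |-3|² + |0|² + |-2|² + |3|² = 31.0000

Frequency domain:
(1/5)Σ|X[k]|² = (1/5)(|-5|² + |-1.3820+4.5308i|² + |-3.6180+5.4288i|² + |-3.6180-5.4288i|² + |-1.3820-4.5308i|²) = (1/5)·155.0000 = 31.0000

Both sides agree, confirming Parseval's theorem.

Σ|x[n]|² = (1/N)Σ|X[k]|² = 31.0000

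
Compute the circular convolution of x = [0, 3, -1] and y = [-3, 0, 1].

(x ⊛ y)[n] = Σ(m=0 to 2) x[m] · y[(n-m) mod 3]

Computing each output sample:
(x ⊛ y)[0] = 3
(x ⊛ y)[1] = -10
(x ⊛ y)[2] = 3

x ⊛ y = [3, -10, 3]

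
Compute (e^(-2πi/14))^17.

Since ω_14^14 = 1, powers reduce modulo 14.
17 mod 14 = 3
So ω_14^17 = ω_14^3 = e^(-2πi·3/14)

ω_14^17 = ω_14^3 = 0.2225-0.9749i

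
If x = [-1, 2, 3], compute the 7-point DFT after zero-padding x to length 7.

Original 3-point DFT: [4, -3.5000+0.8660i, -3.5000-0.8660i]
Zero-padded 7-point DFT provides frequency interpolation.

DFT_7([x, 0, ...]) = [4, -0.4206-4.4884i, -4.1479-0.6482i, -0.9315+1.4777i, -0.9315-1.4777i, -4.1479+0.6482i, -0.4206+4.4884i]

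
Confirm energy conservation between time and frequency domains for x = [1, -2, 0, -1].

Time domain:
Σ|x[n]|² = |1|² + |-2|² + |0|² + |-1|² = 6.0000

Frequency domain:
(1/4)Σ|X[k]|² = (1/4)(|-2|² + |1+1i|² + |4|² + |1-1i|²) = (1/4)·24.0000 = 6.0000

Both sides agree, confirming Parseval's theorem.

Σ|x[n]|² = (1/N)Σ|X[k]|² = 6.0000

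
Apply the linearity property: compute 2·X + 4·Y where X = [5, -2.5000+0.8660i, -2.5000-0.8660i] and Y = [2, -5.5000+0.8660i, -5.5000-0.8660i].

By linearity: DFT(2x + 4y) = 2·DFT(x) + 4·DFT(y)
= 2·[5, -2.5000+0.8660i, -2.5000-0.8660i] + 4·[2, -5.5000+0.8660i, -5.5000-0.8660i]

Computing element-wise:
Z[0] = 2·(5) + 4·(2) = 18
Z[1] = 2·(-2.5000+0.8660i) + 4·(-5.5000+0.8660i) = -27.0000+5.1960i
Z[2] = 2·(-2.5000-0.8660i) + 4·(-5.5000-0.8660i) = -27.0000-5.1960i

DFT(2x + 4y) = 2·X + 4·Y = [18, -27.0000+5.1960i, -27.0000-5.1960i]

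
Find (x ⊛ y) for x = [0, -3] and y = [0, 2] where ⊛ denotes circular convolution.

(x ⊛ y)[n] = Σ(m=0 to 1) x[m] · y[(n-m) mod 2]

Computing each output sample:
(x ⊛ y)[0] = -6
(x ⊛ y)[1] = 0

x ⊛ y = [-6, 0]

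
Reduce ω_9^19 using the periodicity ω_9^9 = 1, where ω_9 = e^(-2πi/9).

Since ω_9^9 = 1, powers reduce modulo 9.
19 mod 9 = 1
So ω_9^19 = ω_9^1 = e^(-2πi·1/9)

ω_9^19 = ω_9^1 = 0.7660-0.6428i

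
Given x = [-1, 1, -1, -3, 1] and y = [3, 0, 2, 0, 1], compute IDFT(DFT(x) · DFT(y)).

(x ⊛ y)[n] = Σ(m=0 to 4) x[m] · y[(n-m) mod 5]

Computing each output sample:
(x ⊛ y)[0] = -8
(x ⊛ y)[1] = 4
(x ⊛ y)[2] = -8
(x ⊛ y)[3] = -6
(x ⊛ y)[4] = 0

x ⊛ y = [-8, 4, -8, -6, 0]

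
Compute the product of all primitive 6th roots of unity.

The primitive 6th roots of unity are ω_6^k for k coprime to 6: k ∈ {1, 5}
Their product equals the constant term of the cyclotomic polynomial Φ_6(x) up to sign.
For n ≥ 3, the product of all primitive nth roots of unity is 1. (For n=1 it is 1; for n=2 it is -1.)

1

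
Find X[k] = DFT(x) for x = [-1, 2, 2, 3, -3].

X[k] = Σ(n=0 to 4) x[n] · ω_5^(nk)
where ω_5 = e^(-2πi/5)

Computing each X[k]:
X[0] = 3
X[1] = -5.3541-4.1675i
X[2] = 1.3541-3.8900i
X[3] = 1.3541+3.8900i
X[4] = -5.3541+4.1675i

X = [3, -5.3541-4.1675i, 1.3541-3.8900i, 1.3541+3.8900i, -5.3541+4.1675i]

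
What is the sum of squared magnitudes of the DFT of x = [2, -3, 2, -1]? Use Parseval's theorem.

Parseval: Σ|x[n]|² = (1/N)Σ|X[k]|², so Σ|X[k]|² = N·Σ|x[n]|² = 4·18.0000

Σ|X[k]|² = N·Σ|x[n]|² = 4·18.0000 = 72.0000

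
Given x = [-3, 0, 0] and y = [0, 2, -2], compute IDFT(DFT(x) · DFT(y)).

(x ⊛ y)[n] = Σ(m=0 to 2) x[m] · y[(n-m) mod 3]

Computing each output sample:
(x ⊛ y)[0] = 0
(x ⊛ y)[1] = -6
(x ⊛ y)[2] = 6

x ⊛ y = [0, -6, 6]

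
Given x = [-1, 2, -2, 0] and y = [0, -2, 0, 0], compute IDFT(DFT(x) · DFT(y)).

(x ⊛ y)[n] = Σ(m=0 to 3) x[m] · y[(n-m) mod 4]

Computing each output sample:
(x ⊛ y)[0] = 0
(x ⊛ y)[1] = 2
(x ⊛ y)[2] = -4
(x ⊛ y)[3] = 4

x ⊛ y = [0, 2, -4, 4]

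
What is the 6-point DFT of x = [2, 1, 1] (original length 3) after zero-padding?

Original 3-point DFT: [4, 1, 1]
Zero-padded 6-point DFT provides frequency interpolation.

DFT_6([x, 0, ...]) = [4, 2.0000-1.7321i, 1, 2, 1, 2.0000+1.7321i]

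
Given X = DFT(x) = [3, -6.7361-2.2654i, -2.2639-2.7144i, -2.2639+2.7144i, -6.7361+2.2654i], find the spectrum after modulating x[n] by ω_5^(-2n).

Modulation property: DFT(ω_5^(-2n)·x[n]) = X[(k-2) mod 5], so circularly shift X by 2 positions.

X[k-2] = [-2.2639+2.7144i, -6.7361+2.2654i, 3, -6.7361-2.2654i, -2.2639-2.7144i]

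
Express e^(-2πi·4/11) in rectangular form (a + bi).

ω_11^4 = e^(-2πi·4/11)
= cos(-2π·4/11) + i·sin(-2π·4/11)
= cos(-8π/11) + i·sin(-8π/11)

ω_11^4 = cos(-8π/11) + i·sin(-8π/11) = -0.6549-0.7557i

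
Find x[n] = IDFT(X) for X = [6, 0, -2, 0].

x[n] = (1/4) Σ(k=0 to 3) X[k] · e^(2πikn/4)

Computing each x[n]:
x[0] = 1
x[1] = 2
x[2] = 1
x[3] = 2

x = [1, 2, 1, 2]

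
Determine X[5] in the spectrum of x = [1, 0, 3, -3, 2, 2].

X[5] = Σ(n=0 to 5) x[n] · ω_6^(5n) where ω_6 = e^(-2πi/6)
= (1)·ω_6^0 + (0)·ω_6^5 + (3)·ω_6^10 + (-3)·ω_6^15 + (2)·ω_6^20 + (2)·ω_6^25

X[5] = 2.5000-0.8660i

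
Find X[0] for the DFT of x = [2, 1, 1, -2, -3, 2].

X[0] = Σ(n=0 to 5) x[n] · ω_6^0 = Σ x[n]
= (2) + (1) + (1) + (-2) + (-3) + (2)

X[0] = 1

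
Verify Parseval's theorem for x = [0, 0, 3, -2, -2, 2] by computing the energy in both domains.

Time domain:
Σ|x[n]|² = |0|² + |0|² + |3|² + |-2|² + |-2|² + |2|² = 21.0000

Frequency domain:
(1/6)Σ|X[k]|² = (1/6)(|1|² + |2.5000-2.5981i|² + |-3.5000+6.0622i|² + |1|² + |-3.5000-6.0622i|² + |2.5000+2.5981i|²) = (1/6)·126.0000 = 21.0000

Both sides agree, confirming Parseval's theorem.

Σ|x[n]|² = (1/N)Σ|X[k]|² = 21.0000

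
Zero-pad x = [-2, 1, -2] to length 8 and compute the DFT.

Original 3-point DFT: [-3, -1.5000-2.5981i, -1.5000+2.5981i]
Zero-padded 8-point DFT provides frequency interpolation.

DFT_8([x, 0, ...]) = [-3, -1.2929+1.2929i, -1i, -2.7071-2.7071i, -5, -2.7071+2.7071i, 1i, -1.2929-1.2929i]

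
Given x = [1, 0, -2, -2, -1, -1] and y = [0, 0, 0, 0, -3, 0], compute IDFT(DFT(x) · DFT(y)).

(x ⊛ y)[n] = Σ(m=0 to 5) x[m] · y[(n-m) mod 6]

Computing each output sample:
(x ⊛ y)[0] = 6
(x ⊛ y)[1] = 6
(x ⊛ y)[2] = 3
(x ⊛ y)[3] = 3
(x ⊛ y)[4] = -3
(x ⊛ y)[5] = 0

x ⊛ y = [6, 6, 3, 3, -3, 0]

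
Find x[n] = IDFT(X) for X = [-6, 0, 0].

x[n] = (1/3) Σ(k=0 to 2) X[k] · e^(2πikn/3)

Computing each x[n]:
x[0] = -2
x[1] = -2
x[2] = -2

x = [-2, -2, -2]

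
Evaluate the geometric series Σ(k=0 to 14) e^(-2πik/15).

Sum of all nth roots of unity equals 0 for n > 1 (geometric series with r ≠ 1).

0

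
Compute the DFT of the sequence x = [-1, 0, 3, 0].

X[k] = Σ(n=0 to 3) x[n] · ω_4^(nk)
where ω_4 = e^(-2πi/4)

Computing each X[k]:
X[0] = 2
X[1] = -4
X[2] = 2
X[3] = -4

X = [2, -4, 2, -4]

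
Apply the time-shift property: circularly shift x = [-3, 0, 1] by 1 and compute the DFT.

Time shift by 1: X_shifted[k] = ω_3^(1k) · X[k]
Shifted x = [1, -3, 0]

DFT(x[n-1]) = [-2, 2.5000+2.5981i, 2.5000-2.5981i]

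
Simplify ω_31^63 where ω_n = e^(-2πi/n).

Since ω_31^31 = 1, powers reduce modulo 31.
63 mod 31 = 1
So ω_31^63 = ω_31^1 = e^(-2πi·1/31)

ω_31^63 = ω_31^1 = 0.9795-0.2013i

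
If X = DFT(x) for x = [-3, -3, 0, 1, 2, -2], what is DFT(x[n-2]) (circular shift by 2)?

Time shift by 2: X_shifted[k] = ω_6^(2k) · X[k]
Shifted x = [2, -2, -3, -3, 0, 1]

DFT(x[n-2]) = [-5, 6.0000+5.1962i, 1, 3, 1, 6.0000-5.1962i]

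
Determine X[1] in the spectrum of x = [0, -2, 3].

X[1] = Σ(n=0 to 2) x[n] · ω_3^(1n) where ω_3 = e^(-2πi/3)
= (0)·ω_3^0 + (-2)·ω_3^1 + (3)·ω_3^2

X[1] = -0.5000+4.3301i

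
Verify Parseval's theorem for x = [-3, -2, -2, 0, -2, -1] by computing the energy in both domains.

Time domain:
Σ|x[n]|² = |-3|² + |-2|² + |-2|² + |0|² + |-2|² + |-1|² = 22.0000

Frequency domain:
(1/6)Σ|X[k]|² = (1/6)(|-10|² + |-2.5000+0.8660i|² + |0.5000+0.8660i|² + |-4|² + |0.5000-0.8660i|² + |-2.5000-0.8660i|²) = (1/6)·132.0000 = 22.0000

Both sides agree, confirming Parseval's theorem.

Σ|x[n]|² = (1/N)Σ|X[k]|² = 22.0000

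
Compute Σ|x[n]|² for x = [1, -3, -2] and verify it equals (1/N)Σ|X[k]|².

Time domain:
Σ|x[n]|² = |1|² + |-3|² + |-2|² = 14.0000

Frequency domain:
(1/3)Σ|X[k]|² = (1/3)(|-4|² + |3.5000+0.8660i|² + |3.5000-0.8660i|²) = (1/3)·42.0000 = 14.0000

Both sides agree, confirming Parseval's theorem.

Σ|x[n]|² = (1/N)Σ|X[k]|² = 14.0000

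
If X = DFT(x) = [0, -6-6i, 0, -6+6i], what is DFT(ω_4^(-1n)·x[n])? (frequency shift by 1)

Modulation property: DFT(ω_4^(-1n)·x[n]) = X[(k-1) mod 4], so circularly shift X by 1 positions.

X[k-1] = [-6+6i, 0, -6-6i, 0]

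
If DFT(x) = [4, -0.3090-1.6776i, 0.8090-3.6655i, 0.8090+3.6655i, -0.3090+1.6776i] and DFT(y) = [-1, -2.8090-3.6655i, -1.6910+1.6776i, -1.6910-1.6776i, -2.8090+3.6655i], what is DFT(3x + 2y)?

By linearity: DFT(3x + 2y) = 3·DFT(x) + 2·DFT(y)
= 3·[4, -0.3090-1.6776i, 0.8090-3.6655i, 0.8090+3.6655i, -0.3090+1.6776i] + 2·[-1, -2.8090-3.6655i, -1.6910+1.6776i, -1.6910-1.6776i, -2.8090+3.6655i]

Computing element-wise:
Z[0] = 3·(4) + 2·(-1) = 10
Z[1] = 3·(-0.3090-1.6776i) + 2·(-2.8090-3.6655i) = -6.5450-12.3638i
Z[2] = 3·(0.8090-3.6655i) + 2·(-1.6910+1.6776i) = -0.9550-7.6413i
Z[3] = 3·(0.8090+3.6655i) + 2·(-1.6910-1.6776i) = -0.9550+7.6413i
Z[4] = 3·(-0.3090+1.6776i) + 2·(-2.8090+3.6655i) = -6.5450+12.3638i

DFT(3x + 2y) = 3·X + 2·Y = [10, -6.5450-12.3638i, -0.9550-7.6413i, -0.9550+7.6413i, -6.5450+12.3638i]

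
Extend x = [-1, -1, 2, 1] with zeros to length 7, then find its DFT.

Original 4-point DFT: [1, -3+2i, 1, -3-2i]
Zero-padded 7-point DFT provides frequency interpolation.

DFT_7([x, 0, ...]) = [1, -2.9695-1.6019i, -1.9559+2.6245i, 0.9254+1.0226i, 0.9254-1.0226i, -1.9559-2.6245i, -2.9695+1.6019i]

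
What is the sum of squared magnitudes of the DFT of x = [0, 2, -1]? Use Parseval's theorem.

Parseval: Σ|x[n]|² = (1/N)Σ|X[k]|², so Σ|X[k]|² = N·Σ|x[n]|² = 3·5.0000

Σ|X[k]|² = N·Σ|x[n]|² = 3·5.0000 = 15.0000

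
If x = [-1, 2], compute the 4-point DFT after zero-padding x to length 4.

Original 2-point DFT: [1, -3]
Zero-padded 4-point DFT provides frequency interpolation.

DFT_4([x, 0, ...]) = [1, -1-2i, -3, -1+2i]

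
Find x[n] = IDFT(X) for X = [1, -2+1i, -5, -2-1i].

x[n] = (1/4) Σ(k=0 to 3) X[k] · e^(2πikn/4)

Computing each x[n]:
x[0] = -2
x[1] = 1
x[2] = 0
x[3] = 2

x = [-2, 1, 0, 2]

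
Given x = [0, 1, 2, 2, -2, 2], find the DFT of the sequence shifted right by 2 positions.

Time shift by 2: X_shifted[k] = ω_6^(2k) · X[k]
Shifted x = [-2, 2, 0, 1, 2, 2]

DFT(x[n-2]) = [5, -2.0000+1.7321i, -4.0000-1.7321i, -5, -4.0000+1.7321i, -2.0000-1.7321i]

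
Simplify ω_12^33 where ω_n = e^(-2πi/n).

Since ω_12^12 = 1, powers reduce modulo 12.
33 mod 12 = 9
So ω_12^33 = ω_12^9 = e^(-2πi·9/12)

ω_12^33 = ω_12^9 = 1i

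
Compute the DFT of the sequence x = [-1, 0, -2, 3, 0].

X[k] = Σ(n=0 to 4) x[n] · ω_5^(nk)
where ω_5 = e^(-2πi/5)

Computing each X[k]:
X[0] = 0
X[1] = -1.8090+2.9389i
X[2] = -0.6910-4.7553i
X[3] = -0.6910+4.7553i
X[4] = -1.8090-2.9389i

X = [0, -1.8090+2.9389i, -0.6910-4.7553i, -0.6910+4.7553i, -1.8090-2.9389i]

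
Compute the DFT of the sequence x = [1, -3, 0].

X[k] = Σ(n=0 to 2) x[n] · ω_3^(nk)
where ω_3 = e^(-2πi/3)

Computing each X[k]:
X[0] = -2
X[1] = 2.5000+2.5981i
X[2] = 2.5000-2.5981i

X = [-2, 2.5000+2.5981i, 2.5000-2.5981i]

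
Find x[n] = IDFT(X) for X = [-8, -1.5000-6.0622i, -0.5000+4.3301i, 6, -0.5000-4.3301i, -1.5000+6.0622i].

x[n] = (1/6) Σ(k=0 to 5) X[k] · e^(2πikn/6)

Computing each x[n]:
x[0] = -1
x[1] = -2
x[2] = 3
x[3] = -2
x[4] = -3
x[5] = -3

x = [-1, -2, 3, -2, -3, -3]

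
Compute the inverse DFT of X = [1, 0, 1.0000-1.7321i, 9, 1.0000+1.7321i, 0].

x[n] = (1/6) Σ(k=0 to 5) X[k] · e^(2πikn/6)

Computing each x[n]:
x[0] = 2
x[1] = -1
x[2] = 1
x[3] = -1
x[4] = 2
x[5] = -2

x = [2, -1, 1, -1, 2, -2]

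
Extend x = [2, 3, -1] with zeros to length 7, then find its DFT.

Original 3-point DFT: [4, 1.0000-3.4641i, 1.0000+3.4641i]
Zero-padded 7-point DFT provides frequency interpolation.

DFT_7([x, 0, ...]) = [4, 4.0930-1.3706i, 2.2334-3.3587i, -1.3264-2.0835i, -1.3264+2.0835i, 2.2334+3.3587i, 4.0930+1.3706i]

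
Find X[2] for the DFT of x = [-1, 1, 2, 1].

X[2] = Σ(n=0 to 3) x[n] · ω_4^(2n) where ω_4 = e^(-2πi/4)
= (-1)·ω_4^0 + (1)·ω_4^2 + (2)·ω_4^4 + (1)·ω_4^6

X[2] = -1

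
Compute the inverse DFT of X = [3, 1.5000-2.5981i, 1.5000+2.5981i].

x[n] = (1/3) Σ(k=0 to 2) X[k] · e^(2πikn/3)

Computing each x[n]:
x[0] = 2
x[1] = 2
x[2] = -1

x = [2, 2, -1]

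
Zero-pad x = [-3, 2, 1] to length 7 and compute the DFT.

Original 3-point DFT: [0, -4.5000-0.8660i, -4.5000+0.8660i]
Zero-padded 7-point DFT provides frequency interpolation.

DFT_7([x, 0, ...]) = [0, -1.9755-2.5386i, -4.3460-1.5160i, -4.1784-0.0859i, -4.1784+0.0859i, -4.3460+1.5160i, -1.9755+2.5386i]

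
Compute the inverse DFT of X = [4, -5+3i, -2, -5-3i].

x[n] = (1/4) Σ(k=0 to 3) X[k] · e^(2πikn/4)

Computing each x[n]:
x[0] = -2
x[1] = 0
x[2] = 3
x[3] = 3

x = [-2, 0, 3, 3]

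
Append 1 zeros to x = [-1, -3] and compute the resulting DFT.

Original 2-point DFT: [-4, 2]
Zero-padded 3-point DFT provides frequency interpolation.

DFT_3([x, 0, ...]) = [-4, 0.5000+2.5981i, 0.5000-2.5981i]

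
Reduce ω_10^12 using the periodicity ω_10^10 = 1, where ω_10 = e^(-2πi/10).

Since ω_10^10 = 1, powers reduce modulo 10.
12 mod 10 = 2
So ω_10^12 = ω_10^2 = e^(-2πi·2/10)

ω_10^12 = ω_10^2 = 0.3090-0.9511i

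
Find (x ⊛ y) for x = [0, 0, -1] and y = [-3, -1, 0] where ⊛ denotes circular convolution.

(x ⊛ y)[n] = Σ(m=0 to 2) x[m] · y[(n-m) mod 3]

Computing each output sample:
(x ⊛ y)[0] = 1
(x ⊛ y)[1] = 0
(x ⊛ y)[2] = 3

x ⊛ y = [1, 0, 3]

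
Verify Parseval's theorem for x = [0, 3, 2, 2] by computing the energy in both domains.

Time domain:
Σ|x[n]|² = |0|² + |3|² + |2|² + |2|² = 17.0000

Frequency domain:
(1/4)Σ|X[k]|² = (1/4)(|7|² + |-2-1i|² + |-3|² + |-2+1i|²) = (1/4)·68.0000 = 17.0000

Both sides agree, confirming Parseval's theorem.

Σ|x[n]|² = (1/N)Σ|X[k]|² = 17.0000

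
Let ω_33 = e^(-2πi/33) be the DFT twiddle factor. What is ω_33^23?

ω_33^23 = e^(-2πi·23/33)
= cos(-2π·23/33) + i·sin(-2π·23/33)
= cos(-46π/33) + i·sin(-46π/33)

ω_33^23 = cos(-46π/33) + i·sin(-46π/33) = -0.3271+0.9450i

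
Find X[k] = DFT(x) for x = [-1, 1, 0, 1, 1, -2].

X[k] = Σ(n=0 to 5) x[n] · ω_6^(nk)
where ω_6 = e^(-2πi/6)

Computing each X[k]:
X[0] = 0
X[1] = -3.0000-1.7321i
X[2] = -3.4641i
X[3] = 0
X[4] = 3.4641i
X[5] = -3.0000+1.7321i

X = [0, -3.0000-1.7321i, -3.4641i, 0, 3.4641i, -3.0000+1.7321i]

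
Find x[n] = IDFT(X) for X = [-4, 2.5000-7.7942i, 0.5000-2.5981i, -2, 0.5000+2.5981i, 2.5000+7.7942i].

x[n] = (1/6) Σ(k=0 to 5) X[k] · e^(2πikn/6)

Computing each x[n]:
x[0] = 0
x[1] = 3
x[2] = 0
x[3] = -1
x[4] = -3
x[5] = -3

x = [0, 3, 0, -1, -3, -3]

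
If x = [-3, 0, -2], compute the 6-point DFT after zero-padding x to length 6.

Original 3-point DFT: [-5, -2.0000-1.7321i, -2.0000+1.7321i]
Zero-padded 6-point DFT provides frequency interpolation.

DFT_6([x, 0, ...]) = [-5, -2.0000+1.7321i, -2.0000-1.7321i, -5, -2.0000+1.7321i, -2.0000-1.7321i]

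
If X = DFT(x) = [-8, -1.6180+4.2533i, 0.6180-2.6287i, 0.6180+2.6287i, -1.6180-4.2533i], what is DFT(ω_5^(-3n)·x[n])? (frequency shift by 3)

Modulation property: DFT(ω_5^(-3n)·x[n]) = X[(k-3) mod 5], so circularly shift X by 3 positions.

X[k-3] = [0.6180-2.6287i, 0.6180+2.6287i, -1.6180-4.2533i, -8, -1.6180+4.2533i]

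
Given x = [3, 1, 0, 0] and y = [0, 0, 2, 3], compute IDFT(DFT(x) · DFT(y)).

(x ⊛ y)[n] = Σ(m=0 to 3) x[m] · y[(n-m) mod 4]

Computing each output sample:
(x ⊛ y)[0] = 3
(x ⊛ y)[1] = 0
(x ⊛ y)[2] = 6
(x ⊛ y)[3] = 11

x ⊛ y = [3, 0, 6, 11]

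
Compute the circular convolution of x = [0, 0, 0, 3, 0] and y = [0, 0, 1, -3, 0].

(x ⊛ y)[n] = Σ(m=0 to 4) x[m] · y[(n-m) mod 5]

Computing each output sample:
(x ⊛ y)[0] = 3
(x ⊛ y)[1] = -9
(x ⊛ y)[2] = 0
(x ⊛ y)[3] = 0
(x ⊛ y)[4] = 0

x ⊛ y = [3, -9, 0, 0, 0]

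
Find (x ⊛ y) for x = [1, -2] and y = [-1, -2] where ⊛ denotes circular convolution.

(x ⊛ y)[n] = Σ(m=0 to 1) x[m] · y[(n-m) mod 2]

Computing each output sample:
(x ⊛ y)[0] = 3
(x ⊛ y)[1] = 0

x ⊛ y = [3, 0]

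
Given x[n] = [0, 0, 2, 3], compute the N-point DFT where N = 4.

X[k] = Σ(n=0 to 3) x[n] · ω_4^(nk)
where ω_4 = e^(-2πi/4)

Computing each X[k]:
X[0] = 5
X[1] = -2+3i
X[2] = -1
X[3] = -2-3i

X = [5, -2+3i, -1, -2-3i]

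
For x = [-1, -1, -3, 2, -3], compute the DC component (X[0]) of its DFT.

X[0] = Σ(n=0 to 4) x[n] · ω_5^0 = Σ x[n]
= (-1) + (-1) + (-3) + (2) + (-3)

X[0] = -6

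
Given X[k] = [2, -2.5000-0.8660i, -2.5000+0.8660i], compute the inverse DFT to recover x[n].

x[n] = (1/3) Σ(k=0 to 2) X[k] · e^(2πikn/3)

Computing each x[n]:
x[0] = -1
x[1] = 2
x[2] = 1

x = [-1, 2, 1]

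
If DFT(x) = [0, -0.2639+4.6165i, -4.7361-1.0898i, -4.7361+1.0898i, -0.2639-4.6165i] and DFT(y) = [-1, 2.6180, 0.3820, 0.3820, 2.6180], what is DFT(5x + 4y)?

By linearity: DFT(5x + 4y) = 5·DFT(x) + 4·DFT(y)
= 5·[0, -0.2639+4.6165i, -4.7361-1.0898i, -4.7361+1.0898i, -0.2639-4.6165i] + 4·[-1, 2.6180, 0.3820, 0.3820, 2.6180]

Computing element-wise:
Z[0] = 5·(0) + 4·(-1) = -4
Z[1] = 5·(-0.2639+4.6165i) + 4·(2.6180) = 9.1525+23.0825i
Z[2] = 5·(-4.7361-1.0898i) + 4·(0.3820) = -22.1525-5.4490i
Z[3] = 5·(-4.7361+1.0898i) + 4·(0.3820) = -22.1525+5.4490i
Z[4] = 5·(-0.2639-4.6165i) + 4·(2.6180) = 9.1525-23.0825i

DFT(5x + 4y) = 5·X + 4·Y = [-4, 9.1525+23.0825i, -22.1525-5.4490i, -22.1525+5.4490i, 9.1525-23.0825i]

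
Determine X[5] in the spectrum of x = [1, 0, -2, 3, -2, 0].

X[5] = Σ(n=0 to 5) x[n] · ω_6^(5n) where ω_6 = e^(-2πi/6)
= (1)·ω_6^0 + (0)·ω_6^5 + (-2)·ω_6^10 + (3)·ω_6^15 + (-2)·ω_6^20 + (0)·ω_6^25

X[5] = 0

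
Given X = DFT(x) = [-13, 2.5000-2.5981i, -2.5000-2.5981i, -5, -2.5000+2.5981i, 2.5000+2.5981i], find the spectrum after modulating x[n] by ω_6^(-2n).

Modulation property: DFT(ω_6^(-2n)·x[n]) = X[(k-2) mod 6], so circularly shift X by 2 positions.

X[k-2] = [-2.5000+2.5981i, 2.5000+2.5981i, -13, 2.5000-2.5981i, -2.5000-2.5981i, -5]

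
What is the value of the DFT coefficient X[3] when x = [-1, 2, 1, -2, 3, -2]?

X[3] = Σ(n=0 to 5) x[n] · ω_6^(3n) where ω_6 = e^(-2πi/6)
= (-1)·ω_6^0 + (2)·ω_6^3 + (1)·ω_6^6 + (-2)·ω_6^9 + (3)·ω_6^12 + (-2)·ω_6^15

X[3] = 5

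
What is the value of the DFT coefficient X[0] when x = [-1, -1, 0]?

X[0] = Σ(n=0 to 2) x[n] · ω_3^0 = Σ x[n]
= (-1) + (-1) + (0)

X[0] = -2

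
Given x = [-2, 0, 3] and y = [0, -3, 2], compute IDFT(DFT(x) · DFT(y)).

(x ⊛ y)[n] = Σ(m=0 to 2) x[m] · y[(n-m) mod 3]

Computing each output sample:
(x ⊛ y)[0] = -9
(x ⊛ y)[1] = 12
(x ⊛ y)[2] = -4

x ⊛ y = [-9, 12, -4]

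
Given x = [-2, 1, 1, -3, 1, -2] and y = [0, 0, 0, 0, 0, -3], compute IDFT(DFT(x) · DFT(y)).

(x ⊛ y)[n] = Σ(m=0 to 5) x[m] · y[(n-m) mod 6]

Computing each output sample:
(x ⊛ y)[0] = -3
(x ⊛ y)[1] = -3
(x ⊛ y)[2] = 9
(x ⊛ y)[3] = -3
(x ⊛ y)[4] = 6
(x ⊛ y)[5] = 6

x ⊛ y = [-3, -3, 9, -3, 6, 6]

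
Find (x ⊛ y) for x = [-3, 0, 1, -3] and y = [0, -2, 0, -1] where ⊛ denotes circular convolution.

(x ⊛ y)[n] = Σ(m=0 to 3) x[m] · y[(n-m) mod 4]

Computing each output sample:
(x ⊛ y)[0] = 6
(x ⊛ y)[1] = 5
(x ⊛ y)[2] = 3
(x ⊛ y)[3] = 1

x ⊛ y = [6, 5, 3, 1]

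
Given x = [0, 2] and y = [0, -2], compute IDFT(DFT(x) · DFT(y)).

(x ⊛ y)[n] = Σ(m=0 to 1) x[m] · y[(n-m) mod 2]

Computing each output sample:
(x ⊛ y)[0] = -4
(x ⊛ y)[1] = 0

x ⊛ y = [-4, 0]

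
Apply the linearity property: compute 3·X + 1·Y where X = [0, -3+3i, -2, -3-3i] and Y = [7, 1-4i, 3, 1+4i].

By linearity: DFT(3x + 1y) = 3·DFT(x) + 1·DFT(y)
= 3·[0, -3+3i, -2, -3-3i] + 1·[7, 1-4i, 3, 1+4i]

Computing element-wise:
Z[0] = 3·(0) + 1·(7) = 7
Z[1] = 3·(-3+3i) + 1·(1-4i) = -8+5i
Z[2] = 3·(-2) + 1·(3) = -3
Z[3] = 3·(-3-3i) + 1·(1+4i) = -8-5i

DFT(3x + 1y) = 3·X + 1·Y = [7, -8+5i, -3, -8-5i]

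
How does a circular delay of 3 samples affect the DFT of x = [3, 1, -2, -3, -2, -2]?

Time shift by 3: X_shifted[k] = ω_6^(3k) · X[k]
Shifted x = [-3, -2, -2, 3, 1, -2]

DFT(x[n-3]) = [-5, -7.5000+2.5981i, 2.5000-2.5981i, -3, 2.5000+2.5981i, -7.5000-2.5981i]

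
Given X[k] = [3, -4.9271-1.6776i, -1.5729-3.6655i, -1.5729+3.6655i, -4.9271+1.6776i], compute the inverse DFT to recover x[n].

x[n] = (1/5) Σ(k=0 to 4) X[k] · e^(2πikn/5)

Computing each x[n]:
x[0] = -2
x[1] = 2
x[2] = 1
x[3] = 3
x[4] = -1

x = [-2, 2, 1, 3, -1]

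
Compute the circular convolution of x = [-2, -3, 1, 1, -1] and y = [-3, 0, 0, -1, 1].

(x ⊛ y)[n] = Σ(m=0 to 4) x[m] · y[(n-m) mod 5]

Computing each output sample:
(x ⊛ y)[0] = 2
(x ⊛ y)[1] = 9
(x ⊛ y)[2] = -1
(x ⊛ y)[3] = -2
(x ⊛ y)[4] = 4

x ⊛ y = [2, 9, -1, -2, 4]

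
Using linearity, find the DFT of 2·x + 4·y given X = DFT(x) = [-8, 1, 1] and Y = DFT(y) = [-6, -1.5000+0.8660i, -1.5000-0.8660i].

By linearity: DFT(2x + 4y) = 2·DFT(x) + 4·DFT(y)
= 2·[-8, 1, 1] + 4·[-6, -1.5000+0.8660i, -1.5000-0.8660i]

Computing element-wise:
Z[0] = 2·(-8) + 4·(-6) = -40
Z[1] = 2·(1) + 4·(-1.5000+0.8660i) = -4.0000+3.4640i
Z[2] = 2·(1) + 4·(-1.5000-0.8660i) = -4.0000-3.4640i

DFT(2x + 4y) = 2·X + 4·Y = [-40, -4.0000+3.4640i, -4.0000-3.4640i]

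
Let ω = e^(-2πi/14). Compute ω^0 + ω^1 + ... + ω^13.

Sum of all nth roots of unity equals 0 for n > 1 (geometric series with r ≠ 1).

0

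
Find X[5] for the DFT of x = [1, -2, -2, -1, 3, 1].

X[5] = Σ(n=0 to 5) x[n] · ω_6^(5n) where ω_6 = e^(-2πi/6)
= (1)·ω_6^0 + (-2)·ω_6^5 + (-2)·ω_6^10 + (-1)·ω_6^15 + (3)·ω_6^20 + (1)·ω_6^25

X[5] = 1.0000-6.9282i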